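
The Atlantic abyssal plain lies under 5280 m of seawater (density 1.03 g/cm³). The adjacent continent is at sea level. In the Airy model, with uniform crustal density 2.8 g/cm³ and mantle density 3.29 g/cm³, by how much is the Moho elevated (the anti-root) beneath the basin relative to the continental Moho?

Isostatic balance requires: replacing crust with seawater at the top is compensated by replacing crust with mantle at the base: d (ρ_c − ρ_w) = a (ρ_m − ρ_c).
a = d (ρ_c − ρ_w)/(ρ_m − ρ_c) = 5280 m × 1.77/0.49 = 19100 m.

19100 m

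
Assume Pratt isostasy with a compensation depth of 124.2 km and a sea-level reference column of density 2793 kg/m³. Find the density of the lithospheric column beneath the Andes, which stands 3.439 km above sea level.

2720 kg/m³

Pratt balance: ρ_ref D = ρ (D + h).
ρ = ρ_ref D/(D + h) = 2793 × 124.2 km/(124.2 km + 3.439 km) = 2720 kg/m³.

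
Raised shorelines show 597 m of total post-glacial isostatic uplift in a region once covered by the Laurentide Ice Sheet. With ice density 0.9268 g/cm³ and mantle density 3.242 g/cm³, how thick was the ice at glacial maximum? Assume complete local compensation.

u = t ρ_ice/ρ_m → t = u ρ_m/ρ_ice = 597 m × 3.242/0.9268 = 2090 m.

2090 m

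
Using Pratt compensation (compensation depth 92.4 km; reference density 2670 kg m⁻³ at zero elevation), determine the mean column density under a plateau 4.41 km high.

2550 kg m⁻³

Pratt balance: ρ_ref D = ρ (D + h).
ρ = ρ_ref D/(D + h) = 2670 × 92.4 km/(92.4 km + 4.41 km) = 2550 kg m⁻³.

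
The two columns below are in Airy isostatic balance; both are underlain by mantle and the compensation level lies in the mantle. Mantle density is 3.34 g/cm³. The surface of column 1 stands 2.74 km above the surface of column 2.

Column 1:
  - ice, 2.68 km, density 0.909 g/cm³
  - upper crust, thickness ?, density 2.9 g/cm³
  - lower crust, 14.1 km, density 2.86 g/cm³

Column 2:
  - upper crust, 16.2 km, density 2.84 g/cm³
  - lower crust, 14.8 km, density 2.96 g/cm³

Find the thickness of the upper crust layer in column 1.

Take the compensation level at the base of the deeper column (depth z_c below the surface of column 1) and equate Σ ρ_i t_i down to z_c; mantle fills any gap and the z_c terms cancel.
Column 1: 2.68×0.909 + x×2.9 + 14.1×2.86 + (z_c − 16.78 − x)×3.34
Column 2: 2.74×0 + 16.2×2.84 + 14.8×2.96 + (z_c − 2.74 − 31)×3.34
The z_c×3.34 term appears on both sides and cancels. Collect the known terms of each column as K = Σ(ρt)_known − 3.34 × (depth of known layers): K_1 = 42.76212 − 3.34×16.78 = −13.28308; K_2 = 89.816 − 3.34×(2.74 + 31) = −22.8756.
Balance: K_1 − x×(3.34 − 2.9) = K_2, so x = (K_1 − K_2)/(3.34 − 2.9) = 9.59252/0.44 = 21.8 km.

21.8 km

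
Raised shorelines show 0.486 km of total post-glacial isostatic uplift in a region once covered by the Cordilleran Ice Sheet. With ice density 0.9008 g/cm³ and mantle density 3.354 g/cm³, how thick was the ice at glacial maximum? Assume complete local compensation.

1.81 km

u = t ρ_ice/ρ_m → t = u ρ_m/ρ_ice = 0.486 km × 3.354/0.9008 = 1.81 km.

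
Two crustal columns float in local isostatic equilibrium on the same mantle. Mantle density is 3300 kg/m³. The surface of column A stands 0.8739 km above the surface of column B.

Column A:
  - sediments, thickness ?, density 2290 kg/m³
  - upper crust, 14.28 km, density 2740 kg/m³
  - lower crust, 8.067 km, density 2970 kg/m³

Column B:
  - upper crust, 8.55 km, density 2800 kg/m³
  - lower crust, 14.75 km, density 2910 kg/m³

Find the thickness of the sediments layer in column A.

2.23 km

Take the compensation level at the base of the deeper column (depth z_c below the surface of column A) and equate Σ ρ_i t_i down to z_c; mantle fills any gap and the z_c terms cancel.
Column A: x×2290 + 14.28×2740 + 8.067×2970 + (z_c − 22.347 − x)×3300
Column B: 0.8739×0 + 8.55×2800 + 14.75×2910 + (z_c − 0.8739 − 23.3)×3300
The z_c×3300 term appears on both sides and cancels. Collect the known terms of each column as K = Σ(ρt)_known − 3300 × (depth of known layers): K_A = 63086.19 − 3300×22.347 = −10658.91; K_B = 66862.5 − 3300×(0.8739 + 23.3) = −12911.37.
Balance: K_A − x×(3300 − 2290) = K_B, so x = (K_A − K_B)/(3300 − 2290) = 2252.46/1010 = 2.23 km.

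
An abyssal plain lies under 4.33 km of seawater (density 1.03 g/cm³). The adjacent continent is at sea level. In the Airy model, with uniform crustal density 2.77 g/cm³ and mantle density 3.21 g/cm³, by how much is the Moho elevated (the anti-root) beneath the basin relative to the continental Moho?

17.1 km

In Airy isostatic equilibrium: replacing crust with seawater at the top is compensated by replacing crust with mantle at the base: d (ρ_c − ρ_w) = a (ρ_m − ρ_c).
a = d (ρ_c − ρ_w)/(ρ_m − ρ_c) = 4.33 km × 1.74/0.44 = 17.1 km.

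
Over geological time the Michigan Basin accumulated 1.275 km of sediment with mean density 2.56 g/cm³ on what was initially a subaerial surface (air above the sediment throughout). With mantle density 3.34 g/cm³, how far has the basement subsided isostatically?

Subaerial load: s = t ρ_sed / ρ_m = 1.275 km × 2.56/3.34 = 0.977 km.

0.977 km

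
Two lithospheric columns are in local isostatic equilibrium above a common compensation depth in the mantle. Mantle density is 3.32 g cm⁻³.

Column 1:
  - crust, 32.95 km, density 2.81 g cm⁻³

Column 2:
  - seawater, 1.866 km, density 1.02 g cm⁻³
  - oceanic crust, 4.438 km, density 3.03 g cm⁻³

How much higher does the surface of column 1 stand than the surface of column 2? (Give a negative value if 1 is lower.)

3.38 km

For any compensation level in the mantle, the mantle terms cancel and isostasy reduces to e = (Σt_1 − Σt_2) − (Σ(ρt)_1 − Σ(ρt)_2) / ρ_m.
Σt_1 = 32.95 km; Σt_2 = 6.304 km; Σ(ρt)_1 = 92.5895; Σ(ρt)_2 = 15.35046 (in km·g cm⁻³).
e = (32.95 − 6.304) − (92.5895 − 15.35046) / 3.32 = 3.38 km.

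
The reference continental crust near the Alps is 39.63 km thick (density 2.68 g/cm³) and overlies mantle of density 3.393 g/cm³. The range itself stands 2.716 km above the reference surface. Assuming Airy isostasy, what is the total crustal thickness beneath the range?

52.6 km

Root depth r = h ρ_c / (ρ_m − ρ_c) = 2.716 km × 2.68 / 0.713 = 10.21 km.
Total thickness = T + h + r = 39.63 km + 2.716 km + 10.21 km = 52.6 km.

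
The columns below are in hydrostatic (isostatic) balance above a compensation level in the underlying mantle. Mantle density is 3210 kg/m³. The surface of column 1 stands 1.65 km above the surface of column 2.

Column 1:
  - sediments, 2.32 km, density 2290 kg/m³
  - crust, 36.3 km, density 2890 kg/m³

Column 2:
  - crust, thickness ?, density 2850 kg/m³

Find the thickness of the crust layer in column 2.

23.5 km

Take the compensation level at the base of the deeper column (depth z_c below the surface of column 1) and equate Σ ρ_i t_i down to z_c; mantle fills any gap and the z_c terms cancel.
Column 1: 2.32×2290 + 36.3×2890 + (z_c − 38.62)×3210
Column 2: 1.65×0 + x×2850 + (z_c − 1.65 − 0 − x)×3210
The z_c×3210 term appears on both sides and cancels. Collect the known terms of each column as K = Σ(ρt)_known − 3210 × (depth of known layers): K_1 = 110219.8 − 3210×38.62 = −13750.4; K_2 = 0 − 3210×(1.65 + 0) = −5296.5.
Balance: K_1 = K_2 − x×(3210 − 2850), so x = (K_2 − K_1)/(3210 − 2850) = 8453.9/360 = 23.5 km.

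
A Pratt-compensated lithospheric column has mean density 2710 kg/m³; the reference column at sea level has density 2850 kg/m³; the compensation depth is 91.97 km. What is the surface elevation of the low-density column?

4.75 km

ρ_ref D = ρ (D + h) → h = D (ρ_ref − ρ)/ρ.
h = 91.97 km × (2850 − 2710)/2710 = 4.75 km.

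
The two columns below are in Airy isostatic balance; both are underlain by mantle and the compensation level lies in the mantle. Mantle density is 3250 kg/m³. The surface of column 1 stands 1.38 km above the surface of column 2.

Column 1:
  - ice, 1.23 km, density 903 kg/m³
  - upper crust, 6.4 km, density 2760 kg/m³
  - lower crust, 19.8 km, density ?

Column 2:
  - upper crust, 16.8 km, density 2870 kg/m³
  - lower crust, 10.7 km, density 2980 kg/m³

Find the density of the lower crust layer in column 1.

2860 kg/m³

Take the compensation level at the base of the deeper column (depth z_c below the surface of column 1) and equate Σ ρ_i t_i down to z_c; mantle fills any gap and the z_c terms cancel.
Column 1: 1.23×903 + 6.4×2760 + 19.8×ρ + (z_c − 27.43)×3250
Column 2: 1.38×0 + 16.8×2870 + 10.7×2980 + (z_c − 1.38 − 27.5)×3250
The z_c×3250 term appears on both sides and cancels. Collect the known terms of each column as K = Σ(ρt)_known − 3250 × (depth of known layers): K_1 = 18774.69 − 3250×27.43 = −70372.81; K_2 = 80102 − 3250×(1.38 + 27.5) = −13758.
Balance: K_1 + 19.8×ρ = K_2, so ρ = (K_2 − K_1)/19.8 = 56614.8/19.8 = 2860 kg/m³.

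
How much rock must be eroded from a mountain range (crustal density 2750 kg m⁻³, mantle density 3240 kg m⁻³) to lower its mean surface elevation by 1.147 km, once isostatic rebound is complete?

Net drop Δ = e − u = e − e ρ_c/ρ_m = e (ρ_m − ρ_c)/ρ_m.
e = Δ ρ_m/(ρ_m − ρ_c) = 1.147 km × 3240/490 = 7.58 km.

7.58 km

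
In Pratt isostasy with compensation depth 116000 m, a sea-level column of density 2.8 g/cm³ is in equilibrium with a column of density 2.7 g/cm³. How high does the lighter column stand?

ρ_ref D = ρ (D + h) → h = D (ρ_ref − ρ)/ρ.
h = 116000 m × (2.8 − 2.7)/2.7 = 4300 m.

4300 m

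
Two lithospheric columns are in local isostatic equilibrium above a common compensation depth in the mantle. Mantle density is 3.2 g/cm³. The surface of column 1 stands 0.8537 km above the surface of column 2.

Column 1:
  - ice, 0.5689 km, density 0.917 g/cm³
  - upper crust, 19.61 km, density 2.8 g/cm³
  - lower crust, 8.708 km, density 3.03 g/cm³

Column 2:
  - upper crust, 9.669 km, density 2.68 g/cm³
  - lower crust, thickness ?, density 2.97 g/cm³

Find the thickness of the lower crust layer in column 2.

12.4 km

Take the compensation level at the base of the deeper column (depth z_c below the surface of column 1) and equate Σ ρ_i t_i down to z_c; mantle fills any gap and the z_c terms cancel.
Column 1: 0.5689×0.917 + 19.61×2.8 + 8.708×3.03 + (z_c − 28.8869)×3.2
Column 2: 0.8537×0 + 9.669×2.68 + x×2.97 + (z_c − 0.8537 − 9.669 − x)×3.2
The z_c×3.2 term appears on both sides and cancels. Collect the known terms of each column as K = Σ(ρt)_known − 3.2 × (depth of known layers): K_1 = 81.8149213 − 3.2×28.8869 = −10.6231587; K_2 = 25.91292 − 3.2×(0.8537 + 9.669) = −7.75972.
Balance: K_1 = K_2 − x×(3.2 − 2.97), so x = (K_2 − K_1)/(3.2 − 2.97) = 2.86344/0.23 = 12.4 km.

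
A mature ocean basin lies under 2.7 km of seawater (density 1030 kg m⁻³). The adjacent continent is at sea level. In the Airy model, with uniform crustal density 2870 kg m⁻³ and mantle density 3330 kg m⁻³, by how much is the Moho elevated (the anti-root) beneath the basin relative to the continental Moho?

10.8 km

By Archimedes' principle applied to the lithosphere: replacing crust with seawater at the top is compensated by replacing crust with mantle at the base: d (ρ_c − ρ_w) = a (ρ_m − ρ_c).
a = d (ρ_c − ρ_w)/(ρ_m − ρ_c) = 2.7 km × 1840/460 = 10.8 km.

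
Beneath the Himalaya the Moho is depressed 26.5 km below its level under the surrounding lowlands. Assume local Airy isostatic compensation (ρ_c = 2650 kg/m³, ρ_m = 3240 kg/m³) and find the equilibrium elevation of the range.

Balancing pressure at the compensation depth: ρ_c h = (ρ_m − ρ_c) r.
h = r (ρ_m − ρ_c) / ρ_c = 26.5 km × (3240 − 2650) / 2650 = 5.9 km.

5.9 km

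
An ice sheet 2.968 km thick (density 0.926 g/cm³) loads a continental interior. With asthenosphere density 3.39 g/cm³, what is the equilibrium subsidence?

0.811 km

Balancing pressure at the compensation depth: the ice load ρ_ice t is balanced by mantle displaced below, ρ_m s.
s = t ρ_ice / ρ_m = 2.968 km × 0.926/3.39 = 0.811 km.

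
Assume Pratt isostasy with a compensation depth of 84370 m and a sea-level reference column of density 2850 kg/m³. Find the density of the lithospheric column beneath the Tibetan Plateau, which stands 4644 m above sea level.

Pratt balance: ρ_ref D = ρ (D + h).
ρ = ρ_ref D/(D + h) = 2850 × 84370 m/(84370 m + 4644 m) = 2700 kg/m³.

2700 kg/m³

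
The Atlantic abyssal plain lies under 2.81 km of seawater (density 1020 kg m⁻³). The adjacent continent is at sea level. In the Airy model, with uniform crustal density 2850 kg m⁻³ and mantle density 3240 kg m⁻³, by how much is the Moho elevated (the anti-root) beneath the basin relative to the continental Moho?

13.2 km

For local isostatic compensation: replacing crust with seawater at the top is compensated by replacing crust with mantle at the base: d (ρ_c − ρ_w) = a (ρ_m − ρ_c).
a = d (ρ_c − ρ_w)/(ρ_m − ρ_c) = 2.81 km × 1830/390 = 13.2 km.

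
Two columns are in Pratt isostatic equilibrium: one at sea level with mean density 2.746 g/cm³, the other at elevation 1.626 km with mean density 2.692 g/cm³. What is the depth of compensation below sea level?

81.1 km

ρ_ref D = ρ (D + h) → D (ρ_ref − ρ) = ρ h.
D = ρ h/(ρ_ref − ρ) = 2.692 × 1.626 km/(2.746 − 2.692) = 81.1 km.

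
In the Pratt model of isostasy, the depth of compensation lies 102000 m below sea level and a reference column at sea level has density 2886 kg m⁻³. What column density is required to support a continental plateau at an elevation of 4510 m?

2760 kg m⁻³

Pratt balance: ρ_ref D = ρ (D + h).
ρ = ρ_ref D/(D + h) = 2886 × 102000 m/(102000 m + 4510 m) = 2760 kg m⁻³.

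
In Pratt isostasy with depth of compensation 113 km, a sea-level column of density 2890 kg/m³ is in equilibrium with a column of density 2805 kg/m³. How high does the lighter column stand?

ρ_ref D = ρ (D + h) → h = D (ρ_ref − ρ)/ρ.
h = 113 km × (2890 − 2805)/2805 = 3.42 km.

3.42 km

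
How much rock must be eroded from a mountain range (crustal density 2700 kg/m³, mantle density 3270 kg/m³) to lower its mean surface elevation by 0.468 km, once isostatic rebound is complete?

Net drop Δ = e − u = e − e ρ_c/ρ_m = e (ρ_m − ρ_c)/ρ_m.
e = Δ ρ_m/(ρ_m − ρ_c) = 0.468 km × 3270/570 = 2.68 km.

2.68 km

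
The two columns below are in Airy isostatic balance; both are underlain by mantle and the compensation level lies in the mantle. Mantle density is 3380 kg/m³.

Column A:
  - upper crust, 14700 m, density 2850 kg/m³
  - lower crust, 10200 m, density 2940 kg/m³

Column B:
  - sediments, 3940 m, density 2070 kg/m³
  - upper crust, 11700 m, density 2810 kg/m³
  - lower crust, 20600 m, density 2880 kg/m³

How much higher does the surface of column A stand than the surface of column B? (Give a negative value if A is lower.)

−2910 m

For any compensation level in the mantle, the mantle terms cancel and isostasy reduces to e = (Σt_A − Σt_B) − (Σ(ρt)_A − Σ(ρt)_B) / ρ_m.
Σt_A = 24900 m; Σt_B = 36240 m; Σ(ρt)_A = 71883000; Σ(ρt)_B = 100360800 (in m·kg/m³).
e = (24900 − 36240) − (71883000 − 100360800) / 3380 = −2910 m.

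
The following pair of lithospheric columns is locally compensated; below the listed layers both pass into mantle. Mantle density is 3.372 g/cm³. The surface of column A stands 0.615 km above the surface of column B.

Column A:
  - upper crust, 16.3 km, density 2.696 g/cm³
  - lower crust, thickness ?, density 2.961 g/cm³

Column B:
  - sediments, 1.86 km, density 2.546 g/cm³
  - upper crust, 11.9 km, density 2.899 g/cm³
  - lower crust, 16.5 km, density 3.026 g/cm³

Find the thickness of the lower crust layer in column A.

Take the compensation level at the base of the deeper column (depth z_c below the surface of column A) and equate Σ ρ_i t_i down to z_c; mantle fills any gap and the z_c terms cancel.
Column A: 16.3×2.696 + x×2.961 + (z_c − 16.3 − x)×3.372
Column B: 0.615×0 + 1.86×2.546 + 11.9×2.899 + 16.5×3.026 + (z_c − 0.615 − 30.26)×3.372
The z_c×3.372 term appears on both sides and cancels. Collect the known terms of each column as K = Σ(ρt)_known − 3.372 × (depth of known layers): K_A = 43.9448 − 3.372×16.3 = −11.0188; K_B = 89.16266 − 3.372×(0.615 + 30.26) = −14.94784.
Balance: K_A − x×(3.372 − 2.961) = K_B, so x = (K_A − K_B)/(3.372 − 2.961) = 3.92904/0.411 = 9.56 km.

9.56 km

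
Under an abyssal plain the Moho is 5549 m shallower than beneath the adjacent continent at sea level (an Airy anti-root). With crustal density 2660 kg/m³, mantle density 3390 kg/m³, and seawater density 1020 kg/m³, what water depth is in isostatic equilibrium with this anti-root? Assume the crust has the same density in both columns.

2470 m

Replacing a thickness d of crust by seawater at the top must be balanced by replacing crust with mantle at the base: d (ρ_c − ρ_w) = a (ρ_m − ρ_c).
d = a (ρ_m − ρ_c)/(ρ_c − ρ_w) = 5549 m × 730/1640 = 2470 m.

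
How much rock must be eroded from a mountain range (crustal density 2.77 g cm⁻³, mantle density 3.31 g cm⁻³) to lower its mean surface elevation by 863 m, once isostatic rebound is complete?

Net drop Δ = e − u = e − e ρ_c/ρ_m = e (ρ_m − ρ_c)/ρ_m.
e = Δ ρ_m/(ρ_m − ρ_c) = 863 m × 3.31/0.54 = 5290 m.

5290 m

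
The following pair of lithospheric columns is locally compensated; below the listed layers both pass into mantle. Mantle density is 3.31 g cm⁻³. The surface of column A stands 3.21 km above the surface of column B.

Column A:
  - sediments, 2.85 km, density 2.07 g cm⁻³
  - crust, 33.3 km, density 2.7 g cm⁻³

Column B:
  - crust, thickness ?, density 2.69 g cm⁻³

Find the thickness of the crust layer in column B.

Take the compensation level at the base of the deeper column (depth z_c below the surface of column A) and equate Σ ρ_i t_i down to z_c; mantle fills any gap and the z_c terms cancel.
Column A: 2.85×2.07 + 33.3×2.7 + (z_c − 36.15)×3.31
Column B: 3.21×0 + x×2.69 + (z_c − 3.21 − 0 − x)×3.31
The z_c×3.31 term appears on both sides and cancels. Collect the known terms of each column as K = Σ(ρt)_known − 3.31 × (depth of known layers): K_A = 95.8095 − 3.31×36.15 = −23.847; K_B = 0 − 3.31×(3.21 + 0) = −10.6251.
Balance: K_A = K_B − x×(3.31 − 2.69), so x = (K_B − K_A)/(3.31 − 2.69) = 13.2219/0.62 = 21.3 km.

21.3 km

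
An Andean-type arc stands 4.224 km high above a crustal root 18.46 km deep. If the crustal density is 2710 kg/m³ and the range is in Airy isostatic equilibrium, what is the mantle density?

Airy balance: ρ_c h = (ρ_m − ρ_c) r → ρ_m = ρ_c (1 + h/r).
ρ_m = 2710 × (1 + 4.224 km/18.46 km) = 3330 kg/m³.

3330 kg/m³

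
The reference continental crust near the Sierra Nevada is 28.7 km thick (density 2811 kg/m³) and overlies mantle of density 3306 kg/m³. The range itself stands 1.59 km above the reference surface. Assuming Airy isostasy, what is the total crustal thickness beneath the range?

Root depth r = h ρ_c / (ρ_m − ρ_c) = 1.59 km × 2811 / 495 = 9.029 km.
Total thickness = T + h + r = 28.7 km + 1.59 km + 9.029 km = 39.3 km.

39.3 km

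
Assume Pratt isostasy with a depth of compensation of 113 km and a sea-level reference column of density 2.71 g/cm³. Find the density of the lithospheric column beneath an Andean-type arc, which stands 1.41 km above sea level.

Pratt balance: ρ_ref D = ρ (D + h).
ρ = ρ_ref D/(D + h) = 2.71 × 113 km/(113 km + 1.41 km) = 2.68 g/cm³.

2.68 g/cm³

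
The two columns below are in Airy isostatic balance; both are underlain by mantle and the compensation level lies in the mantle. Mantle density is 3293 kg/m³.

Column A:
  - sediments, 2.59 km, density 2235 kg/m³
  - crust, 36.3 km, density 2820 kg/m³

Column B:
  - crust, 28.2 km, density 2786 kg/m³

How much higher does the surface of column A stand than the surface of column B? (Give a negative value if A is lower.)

For any compensation level in the mantle, the mantle terms cancel and isostasy reduces to e = (Σt_A − Σt_B) − (Σ(ρt)_A − Σ(ρt)_B) / ρ_m.
Σt_A = 38.89 km; Σt_B = 28.2 km; Σ(ρt)_A = 108154.65; Σ(ρt)_B = 78565.2 (in km·kg/m³).
e = (38.89 − 28.2) − (108154.65 − 78565.2) / 3293 = 1.7 km.

1.7 km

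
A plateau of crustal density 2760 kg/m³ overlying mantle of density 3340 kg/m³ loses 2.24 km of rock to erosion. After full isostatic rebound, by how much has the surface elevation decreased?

0.389 km

Rebound u = e ρ_c/ρ_m = 2.24 km × 2760/3340 = 1.851 km.
Net surface drop = e − u = 2.24 km − 1.851 km = e (ρ_m − ρ_c)/ρ_m = 0.389 km.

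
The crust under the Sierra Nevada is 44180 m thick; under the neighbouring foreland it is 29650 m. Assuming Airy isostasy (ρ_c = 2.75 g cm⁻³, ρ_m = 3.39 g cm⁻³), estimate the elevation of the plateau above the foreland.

2740 m

Excess crust Δ = 44180 m − 29650 m = 14530 m, split between elevation h and root r with h + r = Δ.
Airy balance ρ_c h = (ρ_m − ρ_c) r gives r = h ρ_c/(ρ_m − ρ_c), so h (1 + ρ_c/(ρ_m − ρ_c)) = Δ, i.e. h = Δ (ρ_m − ρ_c)/ρ_m.
h = 14530 m × 0.64/3.39 = 2740 m.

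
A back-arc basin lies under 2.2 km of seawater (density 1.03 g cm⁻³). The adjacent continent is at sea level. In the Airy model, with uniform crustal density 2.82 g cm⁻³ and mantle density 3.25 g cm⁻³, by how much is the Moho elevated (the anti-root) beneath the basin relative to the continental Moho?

Balancing pressure at the compensation depth: replacing crust with seawater at the top is compensated by replacing crust with mantle at the base: d (ρ_c − ρ_w) = a (ρ_m − ρ_c).
a = d (ρ_c − ρ_w)/(ρ_m − ρ_c) = 2.2 km × 1.79/0.43 = 9.16 km.

9.16 km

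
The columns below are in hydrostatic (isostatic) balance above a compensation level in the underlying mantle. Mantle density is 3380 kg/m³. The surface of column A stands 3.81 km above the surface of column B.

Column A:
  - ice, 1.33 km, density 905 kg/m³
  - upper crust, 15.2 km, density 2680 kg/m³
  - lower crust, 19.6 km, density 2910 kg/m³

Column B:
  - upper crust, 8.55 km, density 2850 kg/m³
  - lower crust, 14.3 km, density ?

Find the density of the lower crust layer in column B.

2980 kg/m³

Take the compensation level at the base of the deeper column (depth z_c below the surface of column A) and equate Σ ρ_i t_i down to z_c; mantle fills any gap and the z_c terms cancel.
Column A: 1.33×905 + 15.2×2680 + 19.6×2910 + (z_c − 36.13)×3380
Column B: 3.81×0 + 8.55×2850 + 14.3×ρ + (z_c − 3.81 − 22.85)×3380
The z_c×3380 term appears on both sides and cancels. Collect the known terms of each column as K = Σ(ρt)_known − 3380 × (depth of known layers): K_A = 98975.65 − 3380×36.13 = −23143.75; K_B = 24367.5 − 3380×(3.81 + 22.85) = −65743.3.
Balance: K_A = K_B + 14.3×ρ, so ρ = (K_A − K_B)/14.3 = 42599.6/14.3 = 2980 kg/m³.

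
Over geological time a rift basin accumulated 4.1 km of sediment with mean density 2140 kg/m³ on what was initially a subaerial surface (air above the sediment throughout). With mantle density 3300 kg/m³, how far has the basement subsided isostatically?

2.66 km

Subaerial load: s = t ρ_sed / ρ_m = 4.1 km × 2140/3300 = 2.66 km.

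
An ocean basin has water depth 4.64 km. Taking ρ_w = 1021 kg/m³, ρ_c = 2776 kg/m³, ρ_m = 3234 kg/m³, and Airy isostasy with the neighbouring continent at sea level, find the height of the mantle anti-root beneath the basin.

For local isostatic compensation: replacing crust with seawater at the top is compensated by replacing crust with mantle at the base: d (ρ_c − ρ_w) = a (ρ_m − ρ_c).
a = d (ρ_c − ρ_w)/(ρ_m − ρ_c) = 4.64 km × 1755/458 = 17.8 km.

17.8 km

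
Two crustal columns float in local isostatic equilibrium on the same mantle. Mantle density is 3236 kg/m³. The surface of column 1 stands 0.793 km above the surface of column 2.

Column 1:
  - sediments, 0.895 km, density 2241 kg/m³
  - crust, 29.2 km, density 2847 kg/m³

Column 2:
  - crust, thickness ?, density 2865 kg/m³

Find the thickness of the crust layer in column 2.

Take the compensation level at the base of the deeper column (depth z_c below the surface of column 1) and equate Σ ρ_i t_i down to z_c; mantle fills any gap and the z_c terms cancel.
Column 1: 0.895×2241 + 29.2×2847 + (z_c − 30.095)×3236
Column 2: 0.793×0 + x×2865 + (z_c − 0.793 − 0 − x)×3236
The z_c×3236 term appears on both sides and cancels. Collect the known terms of each column as K = Σ(ρt)_known − 3236 × (depth of known layers): K_1 = 85138.095 − 3236×30.095 = −12249.325; K_2 = 0 − 3236×(0.793 + 0) = −2566.148.
Balance: K_1 = K_2 − x×(3236 − 2865), so x = (K_2 − K_1)/(3236 − 2865) = 9683.18/371 = 26.1 km.

26.1 km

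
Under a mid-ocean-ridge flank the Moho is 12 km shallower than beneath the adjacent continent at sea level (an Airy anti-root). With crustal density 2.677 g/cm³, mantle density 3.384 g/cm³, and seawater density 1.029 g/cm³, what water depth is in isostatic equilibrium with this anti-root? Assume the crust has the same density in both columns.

Replacing a thickness d of crust by seawater at the top must be balanced by replacing crust with mantle at the base: d (ρ_c − ρ_w) = a (ρ_m − ρ_c).
d = a (ρ_m − ρ_c)/(ρ_c − ρ_w) = 12 km × 0.707/1.648 = 5.15 km.

5.15 km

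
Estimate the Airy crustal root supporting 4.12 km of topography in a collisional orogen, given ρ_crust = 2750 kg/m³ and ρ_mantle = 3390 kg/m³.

17.7 km

Equating mass per unit area of the two columns: the weight of the topography is balanced by the buoyancy of the root, ρ_c h = (ρ_m − ρ_c) r.
r = h · ρ_c / (ρ_m − ρ_c) = 4.12 km × 2750 / (3390 − 2750) = 17.7 km.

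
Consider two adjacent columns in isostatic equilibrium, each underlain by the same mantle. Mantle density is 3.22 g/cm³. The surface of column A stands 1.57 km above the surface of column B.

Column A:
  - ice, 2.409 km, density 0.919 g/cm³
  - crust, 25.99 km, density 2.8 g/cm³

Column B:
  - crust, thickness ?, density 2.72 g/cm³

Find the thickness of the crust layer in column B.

Take the compensation level at the base of the deeper column (depth z_c below the surface of column A) and equate Σ ρ_i t_i down to z_c; mantle fills any gap and the z_c terms cancel.
Column A: 2.409×0.919 + 25.99×2.8 + (z_c − 28.399)×3.22
Column B: 1.57×0 + x×2.72 + (z_c − 1.57 − 0 − x)×3.22
The z_c×3.22 term appears on both sides and cancels. Collect the known terms of each column as K = Σ(ρt)_known − 3.22 × (depth of known layers): K_A = 74.985871 − 3.22×28.399 = −16.458909; K_B = 0 − 3.22×(1.57 + 0) = −5.0554.
Balance: K_A = K_B − x×(3.22 − 2.72), so x = (K_B − K_A)/(3.22 − 2.72) = 11.4035/0.5 = 22.8 km.

22.8 km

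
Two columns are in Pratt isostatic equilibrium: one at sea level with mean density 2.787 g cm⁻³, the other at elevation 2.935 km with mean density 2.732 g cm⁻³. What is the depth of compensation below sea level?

146 km

ρ_ref D = ρ (D + h) → D (ρ_ref − ρ) = ρ h.
D = ρ h/(ρ_ref − ρ) = 2.732 × 2.935 km/(2.787 − 2.732) = 146 km.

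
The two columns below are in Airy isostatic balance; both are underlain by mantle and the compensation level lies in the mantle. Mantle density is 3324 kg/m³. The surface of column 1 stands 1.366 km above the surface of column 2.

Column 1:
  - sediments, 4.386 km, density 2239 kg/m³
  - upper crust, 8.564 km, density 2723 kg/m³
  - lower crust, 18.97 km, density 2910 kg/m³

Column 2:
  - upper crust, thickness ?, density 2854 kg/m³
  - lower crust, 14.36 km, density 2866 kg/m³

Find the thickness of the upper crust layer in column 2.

Take the compensation level at the base of the deeper column (depth z_c below the surface of column 1) and equate Σ ρ_i t_i down to z_c; mantle fills any gap and the z_c terms cancel.
Column 1: 4.386×2239 + 8.564×2723 + 18.97×2910 + (z_c − 31.92)×3324
Column 2: 1.366×0 + x×2854 + 14.36×2866 + (z_c − 1.366 − 14.36 − x)×3324
The z_c×3324 term appears on both sides and cancels. Collect the known terms of each column as K = Σ(ρt)_known − 3324 × (depth of known layers): K_1 = 88342.726 − 3324×31.92 = −17759.354; K_2 = 41155.76 − 3324×(1.366 + 14.36) = −11117.464.
Balance: K_1 = K_2 − x×(3324 − 2854), so x = (K_2 − K_1)/(3324 − 2854) = 6641.89/470 = 14.1 km.

14.1 km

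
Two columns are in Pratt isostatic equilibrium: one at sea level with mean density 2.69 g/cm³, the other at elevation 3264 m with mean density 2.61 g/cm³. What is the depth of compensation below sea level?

106000 m

ρ_ref D = ρ (D + h) → D (ρ_ref − ρ) = ρ h.
D = ρ h/(ρ_ref − ρ) = 2.61 × 3264 m/(2.69 − 2.61) = 106000 m.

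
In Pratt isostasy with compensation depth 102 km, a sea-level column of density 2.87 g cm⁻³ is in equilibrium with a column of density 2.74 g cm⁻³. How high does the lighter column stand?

ρ_ref D = ρ (D + h) → h = D (ρ_ref − ρ)/ρ.
h = 102 km × (2.87 − 2.74)/2.74 = 4.84 km.

4.84 km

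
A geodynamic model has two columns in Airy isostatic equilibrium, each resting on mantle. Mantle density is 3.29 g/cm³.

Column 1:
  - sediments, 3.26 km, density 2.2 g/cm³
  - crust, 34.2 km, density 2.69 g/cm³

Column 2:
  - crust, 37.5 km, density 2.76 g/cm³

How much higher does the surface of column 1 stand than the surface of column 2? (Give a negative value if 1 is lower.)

1.28 km

For any compensation level in the mantle, the mantle terms cancel and isostasy reduces to e = (Σt_1 − Σt_2) − (Σ(ρt)_1 − Σ(ρt)_2) / ρ_m.
Σt_1 = 37.46 km; Σt_2 = 37.5 km; Σ(ρt)_1 = 99.17; Σ(ρt)_2 = 103.5 (in km·g/cm³).
e = (37.46 − 37.5) − (99.17 − 103.5) / 3.29 = 1.28 km.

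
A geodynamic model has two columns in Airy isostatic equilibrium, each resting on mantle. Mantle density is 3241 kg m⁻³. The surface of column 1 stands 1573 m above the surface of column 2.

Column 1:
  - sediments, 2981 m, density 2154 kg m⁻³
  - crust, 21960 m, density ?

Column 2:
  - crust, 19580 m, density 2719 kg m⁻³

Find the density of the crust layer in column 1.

Take the compensation level at the base of the deeper column (depth z_c below the surface of column 1) and equate Σ ρ_i t_i down to z_c; mantle fills any gap and the z_c terms cancel.
Column 1: 2981×2154 + 21960×ρ + (z_c − 24941)×3241
Column 2: 1573×0 + 19580×2719 + (z_c − 1573 − 19580)×3241
The z_c×3241 term appears on both sides and cancels. Collect the known terms of each column as K = Σ(ρt)_known − 3241 × (depth of known layers): K_1 = 6421074 − 3241×24941 = −74412707; K_2 = 53238020 − 3241×(1573 + 19580) = −15318853.
Balance: K_1 + 21960×ρ = K_2, so ρ = (K_2 − K_1)/21960 = 59093900/21960 = 2690 kg m⁻³.

2690 kg m⁻³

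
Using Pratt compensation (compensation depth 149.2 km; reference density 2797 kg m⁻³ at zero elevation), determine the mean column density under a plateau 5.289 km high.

2700 kg m⁻³

Pratt balance: ρ_ref D = ρ (D + h).
ρ = ρ_ref D/(D + h) = 2797 × 149.2 km/(149.2 km + 5.289 km) = 2700 kg m⁻³.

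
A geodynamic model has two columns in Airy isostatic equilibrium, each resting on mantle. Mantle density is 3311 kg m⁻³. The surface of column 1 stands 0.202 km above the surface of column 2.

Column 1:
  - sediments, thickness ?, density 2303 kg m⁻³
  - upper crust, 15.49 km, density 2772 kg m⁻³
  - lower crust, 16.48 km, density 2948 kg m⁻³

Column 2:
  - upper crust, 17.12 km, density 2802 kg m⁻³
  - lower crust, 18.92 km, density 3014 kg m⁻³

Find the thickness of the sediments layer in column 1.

Take the compensation level at the base of the deeper column (depth z_c below the surface of column 1) and equate Σ ρ_i t_i down to z_c; mantle fills any gap and the z_c terms cancel.
Column 1: x×2303 + 15.49×2772 + 16.48×2948 + (z_c − 31.97 − x)×3311
Column 2: 0.202×0 + 17.12×2802 + 18.92×3014 + (z_c − 0.202 − 36.04)×3311
The z_c×3311 term appears on both sides and cancels. Collect the known terms of each column as K = Σ(ρt)_known − 3311 × (depth of known layers): K_1 = 91521.32 − 3311×31.97 = −14331.35; K_2 = 104995.12 − 3311×(0.202 + 36.04) = −15002.142.
Balance: K_1 − x×(3311 − 2303) = K_2, so x = (K_1 − K_2)/(3311 − 2303) = 670.792/1008 = 0.665 km.

0.665 km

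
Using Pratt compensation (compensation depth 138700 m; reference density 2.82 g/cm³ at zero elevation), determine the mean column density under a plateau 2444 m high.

2.77 g/cm³

Pratt balance: ρ_ref D = ρ (D + h).
ρ = ρ_ref D/(D + h) = 2.82 × 138700 m/(138700 m + 2444 m) = 2.77 g/cm³.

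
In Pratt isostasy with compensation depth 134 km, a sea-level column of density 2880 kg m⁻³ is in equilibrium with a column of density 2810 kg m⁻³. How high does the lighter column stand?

3.34 km

ρ_ref D = ρ (D + h) → h = D (ρ_ref − ρ)/ρ.
h = 134 km × (2880 − 2810)/2810 = 3.34 km.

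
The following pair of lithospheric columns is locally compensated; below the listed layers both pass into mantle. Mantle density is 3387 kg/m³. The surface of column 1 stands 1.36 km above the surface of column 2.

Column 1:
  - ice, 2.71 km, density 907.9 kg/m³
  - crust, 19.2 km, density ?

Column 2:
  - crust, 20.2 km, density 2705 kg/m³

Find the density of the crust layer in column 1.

Take the compensation level at the base of the deeper column (depth z_c below the surface of column 1) and equate Σ ρ_i t_i down to z_c; mantle fills any gap and the z_c terms cancel.
Column 1: 2.71×907.9 + 19.2×ρ + (z_c − 21.91)×3387
Column 2: 1.36×0 + 20.2×2705 + (z_c − 1.36 − 20.2)×3387
The z_c×3387 term appears on both sides and cancels. Collect the known terms of each column as K = Σ(ρt)_known − 3387 × (depth of known layers): K_1 = 2460.409 − 3387×21.91 = −71748.761; K_2 = 54641 − 3387×(1.36 + 20.2) = −18382.72.
Balance: K_1 + 19.2×ρ = K_2, so ρ = (K_2 − K_1)/19.2 = 53366/19.2 = 2780 kg/m³.

2780 kg/m³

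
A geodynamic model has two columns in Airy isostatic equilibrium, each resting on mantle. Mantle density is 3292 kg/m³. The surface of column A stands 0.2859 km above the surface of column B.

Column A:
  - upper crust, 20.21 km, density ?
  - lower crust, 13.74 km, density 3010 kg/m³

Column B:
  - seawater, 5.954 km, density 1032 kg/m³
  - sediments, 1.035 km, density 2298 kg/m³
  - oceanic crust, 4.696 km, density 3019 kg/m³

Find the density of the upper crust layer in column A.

Take the compensation level at the base of the deeper column (depth z_c below the surface of column A) and equate Σ ρ_i t_i down to z_c; mantle fills any gap and the z_c terms cancel.
Column A: 20.21×ρ + 13.74×3010 + (z_c − 33.95)×3292
Column B: 0.2859×0 + 5.954×1032 + 1.035×2298 + 4.696×3019 + (z_c − 0.2859 − 11.685)×3292
The z_c×3292 term appears on both sides and cancels. Collect the known terms of each column as K = Σ(ρt)_known − 3292 × (depth of known layers): K_A = 41357.4 − 3292×33.95 = −70406; K_B = 22700.182 − 3292×(0.2859 + 11.685) = −16708.0208.
Balance: K_A + 20.21×ρ = K_B, so ρ = (K_B − K_A)/20.21 = 53698/20.21 = 2660 kg/m³.

2660 kg/m³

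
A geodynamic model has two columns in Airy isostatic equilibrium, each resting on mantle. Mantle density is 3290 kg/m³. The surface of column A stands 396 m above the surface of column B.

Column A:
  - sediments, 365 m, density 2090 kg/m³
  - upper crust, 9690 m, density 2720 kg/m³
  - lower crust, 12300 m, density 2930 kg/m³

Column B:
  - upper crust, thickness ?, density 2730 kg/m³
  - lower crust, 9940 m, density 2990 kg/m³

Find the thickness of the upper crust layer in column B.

10900 m

Take the compensation level at the base of the deeper column (depth z_c below the surface of column A) and equate Σ ρ_i t_i down to z_c; mantle fills any gap and the z_c terms cancel.
Column A: 365×2090 + 9690×2720 + 12300×2930 + (z_c − 22355)×3290
Column B: 396×0 + x×2730 + 9940×2990 + (z_c − 396 − 9940 − x)×3290
The z_c×3290 term appears on both sides and cancels. Collect the known terms of each column as K = Σ(ρt)_known − 3290 × (depth of known layers): K_A = 63158650 − 3290×22355 = −10389300; K_B = 29720600 − 3290×(396 + 9940) = −4284840.
Balance: K_A = K_B − x×(3290 − 2730), so x = (K_B − K_A)/(3290 − 2730) = 6104460/560 = 10900 m.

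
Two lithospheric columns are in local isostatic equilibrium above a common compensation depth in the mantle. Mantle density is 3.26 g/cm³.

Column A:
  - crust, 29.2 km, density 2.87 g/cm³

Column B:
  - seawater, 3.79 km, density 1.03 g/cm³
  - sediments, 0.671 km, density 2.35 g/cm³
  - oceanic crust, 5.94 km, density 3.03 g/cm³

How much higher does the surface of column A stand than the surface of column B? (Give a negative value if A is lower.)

For any compensation level in the mantle, the mantle terms cancel and isostasy reduces to e = (Σt_A − Σt_B) − (Σ(ρt)_A − Σ(ρt)_B) / ρ_m.
Σt_A = 29.2 km; Σt_B = 10.401 km; Σ(ρt)_A = 83.804; Σ(ρt)_B = 23.47875 (in km·g/cm³).
e = (29.2 − 10.401) − (83.804 − 23.47875) / 3.26 = 0.294 km.

0.294 km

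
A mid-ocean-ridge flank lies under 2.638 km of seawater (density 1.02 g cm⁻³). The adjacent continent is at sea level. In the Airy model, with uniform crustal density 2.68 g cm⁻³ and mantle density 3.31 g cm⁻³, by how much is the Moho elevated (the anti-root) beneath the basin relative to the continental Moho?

Balancing pressure at the compensation depth: replacing crust with seawater at the top is compensated by replacing crust with mantle at the base: d (ρ_c − ρ_w) = a (ρ_m − ρ_c).
a = d (ρ_c − ρ_w)/(ρ_m − ρ_c) = 2.638 km × 1.66/0.63 = 6.95 km.

6.95 km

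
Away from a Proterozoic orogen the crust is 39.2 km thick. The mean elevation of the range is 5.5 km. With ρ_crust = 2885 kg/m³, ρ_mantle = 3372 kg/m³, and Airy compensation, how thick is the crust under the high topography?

77.3 km

Root depth r = h ρ_c / (ρ_m − ρ_c) = 5.5 km × 2885 / 487 = 32.58 km.
Total thickness = T + h + r = 39.2 km + 5.5 km + 32.58 km = 77.3 km.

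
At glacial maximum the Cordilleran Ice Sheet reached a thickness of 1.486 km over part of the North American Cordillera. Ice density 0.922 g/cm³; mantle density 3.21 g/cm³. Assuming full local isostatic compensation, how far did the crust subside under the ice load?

Balancing pressure at the compensation depth: the ice load ρ_ice t is balanced by mantle displaced below, ρ_m s.
s = t ρ_ice / ρ_m = 1.486 km × 0.922/3.21 = 0.427 km.

0.427 km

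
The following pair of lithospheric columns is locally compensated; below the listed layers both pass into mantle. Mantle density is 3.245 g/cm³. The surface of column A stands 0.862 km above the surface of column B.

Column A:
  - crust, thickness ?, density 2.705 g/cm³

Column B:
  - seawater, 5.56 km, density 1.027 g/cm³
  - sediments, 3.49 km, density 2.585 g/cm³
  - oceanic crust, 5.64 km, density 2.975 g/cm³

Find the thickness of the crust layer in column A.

Take the compensation level at the base of the deeper column (depth z_c below the surface of column A) and equate Σ ρ_i t_i down to z_c; mantle fills any gap and the z_c terms cancel.
Column A: x×2.705 + (z_c − 0 − x)×3.245
Column B: 0.862×0 + 5.56×1.027 + 3.49×2.585 + 5.64×2.975 + (z_c − 0.862 − 14.69)×3.245
The z_c×3.245 term appears on both sides and cancels. Collect the known terms of each column as K = Σ(ρt)_known − 3.245 × (depth of known layers): K_A = 0 − 3.245×0 = 0; K_B = 31.51077 − 3.245×(0.862 + 14.69) = −18.95547.
Balance: K_A − x×(3.245 − 2.705) = K_B, so x = (K_A − K_B)/(3.245 − 2.705) = 18.9555/0.54 = 35.1 km.

35.1 km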